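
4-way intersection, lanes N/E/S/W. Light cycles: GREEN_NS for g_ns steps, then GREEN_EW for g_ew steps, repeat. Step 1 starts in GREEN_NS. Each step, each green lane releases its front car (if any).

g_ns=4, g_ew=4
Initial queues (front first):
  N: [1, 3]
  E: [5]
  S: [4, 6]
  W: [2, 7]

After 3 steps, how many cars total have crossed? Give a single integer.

Answer: 4

Derivation:
Step 1 [NS]: N:car1-GO,E:wait,S:car4-GO,W:wait | queues: N=1 E=1 S=1 W=2
Step 2 [NS]: N:car3-GO,E:wait,S:car6-GO,W:wait | queues: N=0 E=1 S=0 W=2
Step 3 [NS]: N:empty,E:wait,S:empty,W:wait | queues: N=0 E=1 S=0 W=2
Cars crossed by step 3: 4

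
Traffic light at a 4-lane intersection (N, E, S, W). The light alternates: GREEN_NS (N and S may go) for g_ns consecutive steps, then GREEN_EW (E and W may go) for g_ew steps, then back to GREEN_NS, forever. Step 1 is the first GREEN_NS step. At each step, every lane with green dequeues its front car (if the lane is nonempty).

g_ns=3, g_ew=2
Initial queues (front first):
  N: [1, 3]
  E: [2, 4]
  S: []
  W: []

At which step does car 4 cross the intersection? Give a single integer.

Step 1 [NS]: N:car1-GO,E:wait,S:empty,W:wait | queues: N=1 E=2 S=0 W=0
Step 2 [NS]: N:car3-GO,E:wait,S:empty,W:wait | queues: N=0 E=2 S=0 W=0
Step 3 [NS]: N:empty,E:wait,S:empty,W:wait | queues: N=0 E=2 S=0 W=0
Step 4 [EW]: N:wait,E:car2-GO,S:wait,W:empty | queues: N=0 E=1 S=0 W=0
Step 5 [EW]: N:wait,E:car4-GO,S:wait,W:empty | queues: N=0 E=0 S=0 W=0
Car 4 crosses at step 5

5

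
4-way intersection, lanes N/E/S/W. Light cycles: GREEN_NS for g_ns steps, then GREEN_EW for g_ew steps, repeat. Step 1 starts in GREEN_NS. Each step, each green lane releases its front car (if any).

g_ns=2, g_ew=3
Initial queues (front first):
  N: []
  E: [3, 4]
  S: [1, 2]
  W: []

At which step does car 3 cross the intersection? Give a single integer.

Step 1 [NS]: N:empty,E:wait,S:car1-GO,W:wait | queues: N=0 E=2 S=1 W=0
Step 2 [NS]: N:empty,E:wait,S:car2-GO,W:wait | queues: N=0 E=2 S=0 W=0
Step 3 [EW]: N:wait,E:car3-GO,S:wait,W:empty | queues: N=0 E=1 S=0 W=0
Step 4 [EW]: N:wait,E:car4-GO,S:wait,W:empty | queues: N=0 E=0 S=0 W=0
Car 3 crosses at step 3

3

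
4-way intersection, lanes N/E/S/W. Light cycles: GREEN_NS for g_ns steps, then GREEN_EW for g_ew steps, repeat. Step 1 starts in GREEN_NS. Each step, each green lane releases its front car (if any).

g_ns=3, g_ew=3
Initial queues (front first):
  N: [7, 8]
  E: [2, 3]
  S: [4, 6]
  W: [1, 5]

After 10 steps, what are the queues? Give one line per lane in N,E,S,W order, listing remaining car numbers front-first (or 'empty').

Step 1 [NS]: N:car7-GO,E:wait,S:car4-GO,W:wait | queues: N=1 E=2 S=1 W=2
Step 2 [NS]: N:car8-GO,E:wait,S:car6-GO,W:wait | queues: N=0 E=2 S=0 W=2
Step 3 [NS]: N:empty,E:wait,S:empty,W:wait | queues: N=0 E=2 S=0 W=2
Step 4 [EW]: N:wait,E:car2-GO,S:wait,W:car1-GO | queues: N=0 E=1 S=0 W=1
Step 5 [EW]: N:wait,E:car3-GO,S:wait,W:car5-GO | queues: N=0 E=0 S=0 W=0

N: empty
E: empty
S: empty
W: empty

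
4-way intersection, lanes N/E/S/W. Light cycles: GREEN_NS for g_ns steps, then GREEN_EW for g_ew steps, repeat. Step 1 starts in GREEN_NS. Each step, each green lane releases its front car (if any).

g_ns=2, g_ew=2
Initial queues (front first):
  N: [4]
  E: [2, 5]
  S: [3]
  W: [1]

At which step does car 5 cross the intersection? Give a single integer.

Step 1 [NS]: N:car4-GO,E:wait,S:car3-GO,W:wait | queues: N=0 E=2 S=0 W=1
Step 2 [NS]: N:empty,E:wait,S:empty,W:wait | queues: N=0 E=2 S=0 W=1
Step 3 [EW]: N:wait,E:car2-GO,S:wait,W:car1-GO | queues: N=0 E=1 S=0 W=0
Step 4 [EW]: N:wait,E:car5-GO,S:wait,W:empty | queues: N=0 E=0 S=0 W=0
Car 5 crosses at step 4

4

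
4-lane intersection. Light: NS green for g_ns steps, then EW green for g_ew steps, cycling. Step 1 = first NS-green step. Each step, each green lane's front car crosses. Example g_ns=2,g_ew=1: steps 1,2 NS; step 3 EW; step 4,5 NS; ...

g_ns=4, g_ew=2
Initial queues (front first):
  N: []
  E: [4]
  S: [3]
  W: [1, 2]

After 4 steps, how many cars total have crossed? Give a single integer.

Answer: 1

Derivation:
Step 1 [NS]: N:empty,E:wait,S:car3-GO,W:wait | queues: N=0 E=1 S=0 W=2
Step 2 [NS]: N:empty,E:wait,S:empty,W:wait | queues: N=0 E=1 S=0 W=2
Step 3 [NS]: N:empty,E:wait,S:empty,W:wait | queues: N=0 E=1 S=0 W=2
Step 4 [NS]: N:empty,E:wait,S:empty,W:wait | queues: N=0 E=1 S=0 W=2
Cars crossed by step 4: 1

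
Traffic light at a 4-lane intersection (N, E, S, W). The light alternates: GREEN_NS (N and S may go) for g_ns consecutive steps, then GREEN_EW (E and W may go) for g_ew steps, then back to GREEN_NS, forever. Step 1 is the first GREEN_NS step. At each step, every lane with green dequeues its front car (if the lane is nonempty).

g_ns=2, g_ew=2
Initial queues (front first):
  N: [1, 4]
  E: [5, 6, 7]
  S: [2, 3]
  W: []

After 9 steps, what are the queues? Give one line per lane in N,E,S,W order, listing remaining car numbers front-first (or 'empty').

Step 1 [NS]: N:car1-GO,E:wait,S:car2-GO,W:wait | queues: N=1 E=3 S=1 W=0
Step 2 [NS]: N:car4-GO,E:wait,S:car3-GO,W:wait | queues: N=0 E=3 S=0 W=0
Step 3 [EW]: N:wait,E:car5-GO,S:wait,W:empty | queues: N=0 E=2 S=0 W=0
Step 4 [EW]: N:wait,E:car6-GO,S:wait,W:empty | queues: N=0 E=1 S=0 W=0
Step 5 [NS]: N:empty,E:wait,S:empty,W:wait | queues: N=0 E=1 S=0 W=0
Step 6 [NS]: N:empty,E:wait,S:empty,W:wait | queues: N=0 E=1 S=0 W=0
Step 7 [EW]: N:wait,E:car7-GO,S:wait,W:empty | queues: N=0 E=0 S=0 W=0

N: empty
E: empty
S: empty
W: empty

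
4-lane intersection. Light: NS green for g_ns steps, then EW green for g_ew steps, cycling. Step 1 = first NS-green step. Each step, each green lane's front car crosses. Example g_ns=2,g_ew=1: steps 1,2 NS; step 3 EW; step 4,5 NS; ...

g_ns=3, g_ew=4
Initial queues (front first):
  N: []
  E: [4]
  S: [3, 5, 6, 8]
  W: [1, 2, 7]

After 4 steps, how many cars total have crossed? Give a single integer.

Step 1 [NS]: N:empty,E:wait,S:car3-GO,W:wait | queues: N=0 E=1 S=3 W=3
Step 2 [NS]: N:empty,E:wait,S:car5-GO,W:wait | queues: N=0 E=1 S=2 W=3
Step 3 [NS]: N:empty,E:wait,S:car6-GO,W:wait | queues: N=0 E=1 S=1 W=3
Step 4 [EW]: N:wait,E:car4-GO,S:wait,W:car1-GO | queues: N=0 E=0 S=1 W=2
Cars crossed by step 4: 5

Answer: 5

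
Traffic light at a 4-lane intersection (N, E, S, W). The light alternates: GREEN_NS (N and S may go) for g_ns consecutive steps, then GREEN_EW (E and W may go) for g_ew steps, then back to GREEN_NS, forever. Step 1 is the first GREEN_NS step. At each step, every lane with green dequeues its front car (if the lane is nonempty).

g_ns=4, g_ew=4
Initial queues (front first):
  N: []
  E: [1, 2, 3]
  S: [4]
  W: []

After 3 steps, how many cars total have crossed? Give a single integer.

Step 1 [NS]: N:empty,E:wait,S:car4-GO,W:wait | queues: N=0 E=3 S=0 W=0
Step 2 [NS]: N:empty,E:wait,S:empty,W:wait | queues: N=0 E=3 S=0 W=0
Step 3 [NS]: N:empty,E:wait,S:empty,W:wait | queues: N=0 E=3 S=0 W=0
Cars crossed by step 3: 1

Answer: 1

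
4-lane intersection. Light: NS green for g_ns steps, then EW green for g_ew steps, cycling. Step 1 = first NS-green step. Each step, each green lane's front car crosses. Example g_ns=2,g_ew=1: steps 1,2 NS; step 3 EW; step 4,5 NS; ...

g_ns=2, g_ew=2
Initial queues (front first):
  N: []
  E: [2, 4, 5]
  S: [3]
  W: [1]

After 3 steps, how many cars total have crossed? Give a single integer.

Step 1 [NS]: N:empty,E:wait,S:car3-GO,W:wait | queues: N=0 E=3 S=0 W=1
Step 2 [NS]: N:empty,E:wait,S:empty,W:wait | queues: N=0 E=3 S=0 W=1
Step 3 [EW]: N:wait,E:car2-GO,S:wait,W:car1-GO | queues: N=0 E=2 S=0 W=0
Cars crossed by step 3: 3

Answer: 3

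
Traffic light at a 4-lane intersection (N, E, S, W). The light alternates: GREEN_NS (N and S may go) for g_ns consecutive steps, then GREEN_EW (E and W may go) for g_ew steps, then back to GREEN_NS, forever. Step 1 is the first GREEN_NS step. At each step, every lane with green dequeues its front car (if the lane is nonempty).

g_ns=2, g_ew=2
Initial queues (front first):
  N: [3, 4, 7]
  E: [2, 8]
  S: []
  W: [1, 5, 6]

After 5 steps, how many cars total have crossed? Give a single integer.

Step 1 [NS]: N:car3-GO,E:wait,S:empty,W:wait | queues: N=2 E=2 S=0 W=3
Step 2 [NS]: N:car4-GO,E:wait,S:empty,W:wait | queues: N=1 E=2 S=0 W=3
Step 3 [EW]: N:wait,E:car2-GO,S:wait,W:car1-GO | queues: N=1 E=1 S=0 W=2
Step 4 [EW]: N:wait,E:car8-GO,S:wait,W:car5-GO | queues: N=1 E=0 S=0 W=1
Step 5 [NS]: N:car7-GO,E:wait,S:empty,W:wait | queues: N=0 E=0 S=0 W=1
Cars crossed by step 5: 7

Answer: 7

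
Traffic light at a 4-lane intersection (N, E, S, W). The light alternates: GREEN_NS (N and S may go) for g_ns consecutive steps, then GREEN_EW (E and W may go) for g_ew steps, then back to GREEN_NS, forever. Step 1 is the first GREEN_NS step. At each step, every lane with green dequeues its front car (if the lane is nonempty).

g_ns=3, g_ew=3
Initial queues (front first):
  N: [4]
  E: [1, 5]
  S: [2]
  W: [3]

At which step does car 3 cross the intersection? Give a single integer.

Step 1 [NS]: N:car4-GO,E:wait,S:car2-GO,W:wait | queues: N=0 E=2 S=0 W=1
Step 2 [NS]: N:empty,E:wait,S:empty,W:wait | queues: N=0 E=2 S=0 W=1
Step 3 [NS]: N:empty,E:wait,S:empty,W:wait | queues: N=0 E=2 S=0 W=1
Step 4 [EW]: N:wait,E:car1-GO,S:wait,W:car3-GO | queues: N=0 E=1 S=0 W=0
Step 5 [EW]: N:wait,E:car5-GO,S:wait,W:empty | queues: N=0 E=0 S=0 W=0
Car 3 crosses at step 4

4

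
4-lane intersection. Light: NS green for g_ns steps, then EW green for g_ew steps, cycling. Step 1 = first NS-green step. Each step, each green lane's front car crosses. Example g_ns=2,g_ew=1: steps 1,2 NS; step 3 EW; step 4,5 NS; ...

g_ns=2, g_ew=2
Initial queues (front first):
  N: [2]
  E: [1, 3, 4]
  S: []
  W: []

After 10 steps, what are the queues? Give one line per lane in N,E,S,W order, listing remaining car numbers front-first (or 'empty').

Step 1 [NS]: N:car2-GO,E:wait,S:empty,W:wait | queues: N=0 E=3 S=0 W=0
Step 2 [NS]: N:empty,E:wait,S:empty,W:wait | queues: N=0 E=3 S=0 W=0
Step 3 [EW]: N:wait,E:car1-GO,S:wait,W:empty | queues: N=0 E=2 S=0 W=0
Step 4 [EW]: N:wait,E:car3-GO,S:wait,W:empty | queues: N=0 E=1 S=0 W=0
Step 5 [NS]: N:empty,E:wait,S:empty,W:wait | queues: N=0 E=1 S=0 W=0
Step 6 [NS]: N:empty,E:wait,S:empty,W:wait | queues: N=0 E=1 S=0 W=0
Step 7 [EW]: N:wait,E:car4-GO,S:wait,W:empty | queues: N=0 E=0 S=0 W=0

N: empty
E: empty
S: empty
W: empty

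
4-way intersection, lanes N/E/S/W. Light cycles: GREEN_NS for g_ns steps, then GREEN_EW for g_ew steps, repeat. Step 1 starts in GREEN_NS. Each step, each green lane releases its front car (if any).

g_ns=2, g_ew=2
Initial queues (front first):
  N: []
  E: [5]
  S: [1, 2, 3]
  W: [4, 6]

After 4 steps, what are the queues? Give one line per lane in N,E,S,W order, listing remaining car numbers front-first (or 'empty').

Step 1 [NS]: N:empty,E:wait,S:car1-GO,W:wait | queues: N=0 E=1 S=2 W=2
Step 2 [NS]: N:empty,E:wait,S:car2-GO,W:wait | queues: N=0 E=1 S=1 W=2
Step 3 [EW]: N:wait,E:car5-GO,S:wait,W:car4-GO | queues: N=0 E=0 S=1 W=1
Step 4 [EW]: N:wait,E:empty,S:wait,W:car6-GO | queues: N=0 E=0 S=1 W=0

N: empty
E: empty
S: 3
W: empty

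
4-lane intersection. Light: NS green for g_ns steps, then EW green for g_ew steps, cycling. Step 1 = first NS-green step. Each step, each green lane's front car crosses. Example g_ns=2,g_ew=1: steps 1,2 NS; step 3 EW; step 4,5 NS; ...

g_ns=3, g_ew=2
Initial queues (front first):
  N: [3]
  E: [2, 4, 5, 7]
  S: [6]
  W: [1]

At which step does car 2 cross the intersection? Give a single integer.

Step 1 [NS]: N:car3-GO,E:wait,S:car6-GO,W:wait | queues: N=0 E=4 S=0 W=1
Step 2 [NS]: N:empty,E:wait,S:empty,W:wait | queues: N=0 E=4 S=0 W=1
Step 3 [NS]: N:empty,E:wait,S:empty,W:wait | queues: N=0 E=4 S=0 W=1
Step 4 [EW]: N:wait,E:car2-GO,S:wait,W:car1-GO | queues: N=0 E=3 S=0 W=0
Step 5 [EW]: N:wait,E:car4-GO,S:wait,W:empty | queues: N=0 E=2 S=0 W=0
Step 6 [NS]: N:empty,E:wait,S:empty,W:wait | queues: N=0 E=2 S=0 W=0
Step 7 [NS]: N:empty,E:wait,S:empty,W:wait | queues: N=0 E=2 S=0 W=0
Step 8 [NS]: N:empty,E:wait,S:empty,W:wait | queues: N=0 E=2 S=0 W=0
Step 9 [EW]: N:wait,E:car5-GO,S:wait,W:empty | queues: N=0 E=1 S=0 W=0
Step 10 [EW]: N:wait,E:car7-GO,S:wait,W:empty | queues: N=0 E=0 S=0 W=0
Car 2 crosses at step 4

4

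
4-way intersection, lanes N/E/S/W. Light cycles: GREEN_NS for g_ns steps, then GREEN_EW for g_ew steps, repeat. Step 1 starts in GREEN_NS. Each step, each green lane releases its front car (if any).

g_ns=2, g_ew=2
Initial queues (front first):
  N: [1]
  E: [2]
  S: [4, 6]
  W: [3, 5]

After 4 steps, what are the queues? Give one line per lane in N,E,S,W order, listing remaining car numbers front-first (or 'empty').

Step 1 [NS]: N:car1-GO,E:wait,S:car4-GO,W:wait | queues: N=0 E=1 S=1 W=2
Step 2 [NS]: N:empty,E:wait,S:car6-GO,W:wait | queues: N=0 E=1 S=0 W=2
Step 3 [EW]: N:wait,E:car2-GO,S:wait,W:car3-GO | queues: N=0 E=0 S=0 W=1
Step 4 [EW]: N:wait,E:empty,S:wait,W:car5-GO | queues: N=0 E=0 S=0 W=0

N: empty
E: empty
S: empty
W: empty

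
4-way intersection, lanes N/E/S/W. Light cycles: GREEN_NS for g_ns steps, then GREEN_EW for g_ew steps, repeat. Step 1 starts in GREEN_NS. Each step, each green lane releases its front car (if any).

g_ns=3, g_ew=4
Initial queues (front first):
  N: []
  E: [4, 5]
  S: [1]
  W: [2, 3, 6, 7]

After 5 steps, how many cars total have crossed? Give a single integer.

Answer: 5

Derivation:
Step 1 [NS]: N:empty,E:wait,S:car1-GO,W:wait | queues: N=0 E=2 S=0 W=4
Step 2 [NS]: N:empty,E:wait,S:empty,W:wait | queues: N=0 E=2 S=0 W=4
Step 3 [NS]: N:empty,E:wait,S:empty,W:wait | queues: N=0 E=2 S=0 W=4
Step 4 [EW]: N:wait,E:car4-GO,S:wait,W:car2-GO | queues: N=0 E=1 S=0 W=3
Step 5 [EW]: N:wait,E:car5-GO,S:wait,W:car3-GO | queues: N=0 E=0 S=0 W=2
Cars crossed by step 5: 5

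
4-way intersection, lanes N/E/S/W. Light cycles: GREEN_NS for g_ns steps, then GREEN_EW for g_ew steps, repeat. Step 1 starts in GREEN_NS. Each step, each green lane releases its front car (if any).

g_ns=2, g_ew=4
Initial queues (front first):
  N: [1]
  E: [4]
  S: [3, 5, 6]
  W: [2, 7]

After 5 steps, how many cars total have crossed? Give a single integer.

Answer: 6

Derivation:
Step 1 [NS]: N:car1-GO,E:wait,S:car3-GO,W:wait | queues: N=0 E=1 S=2 W=2
Step 2 [NS]: N:empty,E:wait,S:car5-GO,W:wait | queues: N=0 E=1 S=1 W=2
Step 3 [EW]: N:wait,E:car4-GO,S:wait,W:car2-GO | queues: N=0 E=0 S=1 W=1
Step 4 [EW]: N:wait,E:empty,S:wait,W:car7-GO | queues: N=0 E=0 S=1 W=0
Step 5 [EW]: N:wait,E:empty,S:wait,W:empty | queues: N=0 E=0 S=1 W=0
Cars crossed by step 5: 6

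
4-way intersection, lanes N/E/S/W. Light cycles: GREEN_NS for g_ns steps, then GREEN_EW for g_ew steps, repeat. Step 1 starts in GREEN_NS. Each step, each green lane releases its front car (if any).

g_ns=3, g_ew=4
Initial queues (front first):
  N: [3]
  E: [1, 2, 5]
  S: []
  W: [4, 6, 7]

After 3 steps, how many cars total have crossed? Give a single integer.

Answer: 1

Derivation:
Step 1 [NS]: N:car3-GO,E:wait,S:empty,W:wait | queues: N=0 E=3 S=0 W=3
Step 2 [NS]: N:empty,E:wait,S:empty,W:wait | queues: N=0 E=3 S=0 W=3
Step 3 [NS]: N:empty,E:wait,S:empty,W:wait | queues: N=0 E=3 S=0 W=3
Cars crossed by step 3: 1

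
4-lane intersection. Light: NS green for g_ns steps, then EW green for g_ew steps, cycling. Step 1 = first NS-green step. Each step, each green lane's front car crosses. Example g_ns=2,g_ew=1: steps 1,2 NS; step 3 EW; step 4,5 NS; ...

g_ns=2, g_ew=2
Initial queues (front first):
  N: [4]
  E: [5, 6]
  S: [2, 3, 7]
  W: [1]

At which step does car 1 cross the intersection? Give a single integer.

Step 1 [NS]: N:car4-GO,E:wait,S:car2-GO,W:wait | queues: N=0 E=2 S=2 W=1
Step 2 [NS]: N:empty,E:wait,S:car3-GO,W:wait | queues: N=0 E=2 S=1 W=1
Step 3 [EW]: N:wait,E:car5-GO,S:wait,W:car1-GO | queues: N=0 E=1 S=1 W=0
Step 4 [EW]: N:wait,E:car6-GO,S:wait,W:empty | queues: N=0 E=0 S=1 W=0
Step 5 [NS]: N:empty,E:wait,S:car7-GO,W:wait | queues: N=0 E=0 S=0 W=0
Car 1 crosses at step 3

3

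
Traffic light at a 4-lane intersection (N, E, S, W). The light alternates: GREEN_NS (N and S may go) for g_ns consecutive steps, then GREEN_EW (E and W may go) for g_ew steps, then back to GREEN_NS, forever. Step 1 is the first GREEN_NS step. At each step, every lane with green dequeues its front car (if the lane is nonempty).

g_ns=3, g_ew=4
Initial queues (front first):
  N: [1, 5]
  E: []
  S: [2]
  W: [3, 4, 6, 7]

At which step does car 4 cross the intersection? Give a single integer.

Step 1 [NS]: N:car1-GO,E:wait,S:car2-GO,W:wait | queues: N=1 E=0 S=0 W=4
Step 2 [NS]: N:car5-GO,E:wait,S:empty,W:wait | queues: N=0 E=0 S=0 W=4
Step 3 [NS]: N:empty,E:wait,S:empty,W:wait | queues: N=0 E=0 S=0 W=4
Step 4 [EW]: N:wait,E:empty,S:wait,W:car3-GO | queues: N=0 E=0 S=0 W=3
Step 5 [EW]: N:wait,E:empty,S:wait,W:car4-GO | queues: N=0 E=0 S=0 W=2
Step 6 [EW]: N:wait,E:empty,S:wait,W:car6-GO | queues: N=0 E=0 S=0 W=1
Step 7 [EW]: N:wait,E:empty,S:wait,W:car7-GO | queues: N=0 E=0 S=0 W=0
Car 4 crosses at step 5

5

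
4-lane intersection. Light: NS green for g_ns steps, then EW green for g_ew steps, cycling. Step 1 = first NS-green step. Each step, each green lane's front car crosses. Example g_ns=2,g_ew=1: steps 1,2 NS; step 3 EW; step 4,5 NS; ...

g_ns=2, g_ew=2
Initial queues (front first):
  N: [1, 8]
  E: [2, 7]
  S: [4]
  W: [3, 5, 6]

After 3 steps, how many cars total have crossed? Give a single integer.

Answer: 5

Derivation:
Step 1 [NS]: N:car1-GO,E:wait,S:car4-GO,W:wait | queues: N=1 E=2 S=0 W=3
Step 2 [NS]: N:car8-GO,E:wait,S:empty,W:wait | queues: N=0 E=2 S=0 W=3
Step 3 [EW]: N:wait,E:car2-GO,S:wait,W:car3-GO | queues: N=0 E=1 S=0 W=2
Cars crossed by step 3: 5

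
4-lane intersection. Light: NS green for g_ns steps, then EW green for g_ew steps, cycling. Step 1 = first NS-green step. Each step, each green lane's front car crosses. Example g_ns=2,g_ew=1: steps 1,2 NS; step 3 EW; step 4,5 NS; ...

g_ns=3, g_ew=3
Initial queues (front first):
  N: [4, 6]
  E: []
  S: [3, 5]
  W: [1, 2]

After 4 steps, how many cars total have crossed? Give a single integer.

Answer: 5

Derivation:
Step 1 [NS]: N:car4-GO,E:wait,S:car3-GO,W:wait | queues: N=1 E=0 S=1 W=2
Step 2 [NS]: N:car6-GO,E:wait,S:car5-GO,W:wait | queues: N=0 E=0 S=0 W=2
Step 3 [NS]: N:empty,E:wait,S:empty,W:wait | queues: N=0 E=0 S=0 W=2
Step 4 [EW]: N:wait,E:empty,S:wait,W:car1-GO | queues: N=0 E=0 S=0 W=1
Cars crossed by step 4: 5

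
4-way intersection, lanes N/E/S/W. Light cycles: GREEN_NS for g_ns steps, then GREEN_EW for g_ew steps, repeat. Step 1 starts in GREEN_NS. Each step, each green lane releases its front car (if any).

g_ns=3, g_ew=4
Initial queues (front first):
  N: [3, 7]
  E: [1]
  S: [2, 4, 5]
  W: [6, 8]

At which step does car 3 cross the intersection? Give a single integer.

Step 1 [NS]: N:car3-GO,E:wait,S:car2-GO,W:wait | queues: N=1 E=1 S=2 W=2
Step 2 [NS]: N:car7-GO,E:wait,S:car4-GO,W:wait | queues: N=0 E=1 S=1 W=2
Step 3 [NS]: N:empty,E:wait,S:car5-GO,W:wait | queues: N=0 E=1 S=0 W=2
Step 4 [EW]: N:wait,E:car1-GO,S:wait,W:car6-GO | queues: N=0 E=0 S=0 W=1
Step 5 [EW]: N:wait,E:empty,S:wait,W:car8-GO | queues: N=0 E=0 S=0 W=0
Car 3 crosses at step 1

1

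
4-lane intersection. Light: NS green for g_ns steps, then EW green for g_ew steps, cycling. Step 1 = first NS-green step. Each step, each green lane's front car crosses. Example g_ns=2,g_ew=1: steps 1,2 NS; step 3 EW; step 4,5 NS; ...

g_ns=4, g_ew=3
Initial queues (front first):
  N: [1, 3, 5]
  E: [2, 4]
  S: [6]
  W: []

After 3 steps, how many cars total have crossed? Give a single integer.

Answer: 4

Derivation:
Step 1 [NS]: N:car1-GO,E:wait,S:car6-GO,W:wait | queues: N=2 E=2 S=0 W=0
Step 2 [NS]: N:car3-GO,E:wait,S:empty,W:wait | queues: N=1 E=2 S=0 W=0
Step 3 [NS]: N:car5-GO,E:wait,S:empty,W:wait | queues: N=0 E=2 S=0 W=0
Cars crossed by step 3: 4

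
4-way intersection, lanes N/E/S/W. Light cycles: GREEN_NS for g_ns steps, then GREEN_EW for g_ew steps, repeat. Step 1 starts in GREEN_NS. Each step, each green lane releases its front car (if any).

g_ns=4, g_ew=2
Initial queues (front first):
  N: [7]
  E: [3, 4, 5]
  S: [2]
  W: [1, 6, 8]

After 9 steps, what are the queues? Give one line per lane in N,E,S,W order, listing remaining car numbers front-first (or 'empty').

Step 1 [NS]: N:car7-GO,E:wait,S:car2-GO,W:wait | queues: N=0 E=3 S=0 W=3
Step 2 [NS]: N:empty,E:wait,S:empty,W:wait | queues: N=0 E=3 S=0 W=3
Step 3 [NS]: N:empty,E:wait,S:empty,W:wait | queues: N=0 E=3 S=0 W=3
Step 4 [NS]: N:empty,E:wait,S:empty,W:wait | queues: N=0 E=3 S=0 W=3
Step 5 [EW]: N:wait,E:car3-GO,S:wait,W:car1-GO | queues: N=0 E=2 S=0 W=2
Step 6 [EW]: N:wait,E:car4-GO,S:wait,W:car6-GO | queues: N=0 E=1 S=0 W=1
Step 7 [NS]: N:empty,E:wait,S:empty,W:wait | queues: N=0 E=1 S=0 W=1
Step 8 [NS]: N:empty,E:wait,S:empty,W:wait | queues: N=0 E=1 S=0 W=1
Step 9 [NS]: N:empty,E:wait,S:empty,W:wait | queues: N=0 E=1 S=0 W=1

N: empty
E: 5
S: empty
W: 8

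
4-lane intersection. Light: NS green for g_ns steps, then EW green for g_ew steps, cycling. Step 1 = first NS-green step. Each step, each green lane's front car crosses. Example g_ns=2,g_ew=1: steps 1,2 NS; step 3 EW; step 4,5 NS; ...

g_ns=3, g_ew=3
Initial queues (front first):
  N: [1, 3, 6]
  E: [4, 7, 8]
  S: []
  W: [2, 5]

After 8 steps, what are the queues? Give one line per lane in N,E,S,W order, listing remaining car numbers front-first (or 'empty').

Step 1 [NS]: N:car1-GO,E:wait,S:empty,W:wait | queues: N=2 E=3 S=0 W=2
Step 2 [NS]: N:car3-GO,E:wait,S:empty,W:wait | queues: N=1 E=3 S=0 W=2
Step 3 [NS]: N:car6-GO,E:wait,S:empty,W:wait | queues: N=0 E=3 S=0 W=2
Step 4 [EW]: N:wait,E:car4-GO,S:wait,W:car2-GO | queues: N=0 E=2 S=0 W=1
Step 5 [EW]: N:wait,E:car7-GO,S:wait,W:car5-GO | queues: N=0 E=1 S=0 W=0
Step 6 [EW]: N:wait,E:car8-GO,S:wait,W:empty | queues: N=0 E=0 S=0 W=0

N: empty
E: empty
S: empty
W: empty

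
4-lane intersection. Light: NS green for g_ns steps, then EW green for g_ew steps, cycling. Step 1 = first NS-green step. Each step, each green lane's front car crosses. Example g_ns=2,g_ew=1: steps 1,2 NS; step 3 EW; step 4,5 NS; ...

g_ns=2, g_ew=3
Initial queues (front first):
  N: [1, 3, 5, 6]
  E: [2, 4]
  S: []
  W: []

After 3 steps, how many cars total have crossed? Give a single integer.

Step 1 [NS]: N:car1-GO,E:wait,S:empty,W:wait | queues: N=3 E=2 S=0 W=0
Step 2 [NS]: N:car3-GO,E:wait,S:empty,W:wait | queues: N=2 E=2 S=0 W=0
Step 3 [EW]: N:wait,E:car2-GO,S:wait,W:empty | queues: N=2 E=1 S=0 W=0
Cars crossed by step 3: 3

Answer: 3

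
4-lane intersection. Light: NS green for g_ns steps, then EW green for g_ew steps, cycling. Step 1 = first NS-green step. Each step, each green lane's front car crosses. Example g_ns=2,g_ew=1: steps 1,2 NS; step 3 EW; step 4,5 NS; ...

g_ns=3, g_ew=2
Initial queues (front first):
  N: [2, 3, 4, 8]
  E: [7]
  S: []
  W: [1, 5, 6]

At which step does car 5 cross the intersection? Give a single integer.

Step 1 [NS]: N:car2-GO,E:wait,S:empty,W:wait | queues: N=3 E=1 S=0 W=3
Step 2 [NS]: N:car3-GO,E:wait,S:empty,W:wait | queues: N=2 E=1 S=0 W=3
Step 3 [NS]: N:car4-GO,E:wait,S:empty,W:wait | queues: N=1 E=1 S=0 W=3
Step 4 [EW]: N:wait,E:car7-GO,S:wait,W:car1-GO | queues: N=1 E=0 S=0 W=2
Step 5 [EW]: N:wait,E:empty,S:wait,W:car5-GO | queues: N=1 E=0 S=0 W=1
Step 6 [NS]: N:car8-GO,E:wait,S:empty,W:wait | queues: N=0 E=0 S=0 W=1
Step 7 [NS]: N:empty,E:wait,S:empty,W:wait | queues: N=0 E=0 S=0 W=1
Step 8 [NS]: N:empty,E:wait,S:empty,W:wait | queues: N=0 E=0 S=0 W=1
Step 9 [EW]: N:wait,E:empty,S:wait,W:car6-GO | queues: N=0 E=0 S=0 W=0
Car 5 crosses at step 5

5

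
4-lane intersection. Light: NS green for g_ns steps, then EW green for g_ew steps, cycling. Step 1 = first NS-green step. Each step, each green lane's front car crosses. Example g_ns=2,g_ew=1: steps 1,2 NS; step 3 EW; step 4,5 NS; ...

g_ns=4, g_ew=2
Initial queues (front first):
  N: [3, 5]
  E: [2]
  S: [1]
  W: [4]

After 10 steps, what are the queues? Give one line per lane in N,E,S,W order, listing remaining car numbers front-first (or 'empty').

Step 1 [NS]: N:car3-GO,E:wait,S:car1-GO,W:wait | queues: N=1 E=1 S=0 W=1
Step 2 [NS]: N:car5-GO,E:wait,S:empty,W:wait | queues: N=0 E=1 S=0 W=1
Step 3 [NS]: N:empty,E:wait,S:empty,W:wait | queues: N=0 E=1 S=0 W=1
Step 4 [NS]: N:empty,E:wait,S:empty,W:wait | queues: N=0 E=1 S=0 W=1
Step 5 [EW]: N:wait,E:car2-GO,S:wait,W:car4-GO | queues: N=0 E=0 S=0 W=0

N: empty
E: empty
S: empty
W: empty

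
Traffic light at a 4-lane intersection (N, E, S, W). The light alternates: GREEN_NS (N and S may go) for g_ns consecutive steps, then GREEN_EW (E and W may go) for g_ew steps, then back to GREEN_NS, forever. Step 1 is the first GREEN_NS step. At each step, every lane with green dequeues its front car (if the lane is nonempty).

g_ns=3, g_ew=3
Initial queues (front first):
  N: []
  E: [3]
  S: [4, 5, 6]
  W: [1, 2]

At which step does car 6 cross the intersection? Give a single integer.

Step 1 [NS]: N:empty,E:wait,S:car4-GO,W:wait | queues: N=0 E=1 S=2 W=2
Step 2 [NS]: N:empty,E:wait,S:car5-GO,W:wait | queues: N=0 E=1 S=1 W=2
Step 3 [NS]: N:empty,E:wait,S:car6-GO,W:wait | queues: N=0 E=1 S=0 W=2
Step 4 [EW]: N:wait,E:car3-GO,S:wait,W:car1-GO | queues: N=0 E=0 S=0 W=1
Step 5 [EW]: N:wait,E:empty,S:wait,W:car2-GO | queues: N=0 E=0 S=0 W=0
Car 6 crosses at step 3

3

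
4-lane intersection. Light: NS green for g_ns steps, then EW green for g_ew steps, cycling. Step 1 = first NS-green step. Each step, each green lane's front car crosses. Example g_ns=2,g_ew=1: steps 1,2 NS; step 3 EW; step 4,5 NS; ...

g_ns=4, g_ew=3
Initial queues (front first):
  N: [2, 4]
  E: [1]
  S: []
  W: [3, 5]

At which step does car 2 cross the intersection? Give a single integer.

Step 1 [NS]: N:car2-GO,E:wait,S:empty,W:wait | queues: N=1 E=1 S=0 W=2
Step 2 [NS]: N:car4-GO,E:wait,S:empty,W:wait | queues: N=0 E=1 S=0 W=2
Step 3 [NS]: N:empty,E:wait,S:empty,W:wait | queues: N=0 E=1 S=0 W=2
Step 4 [NS]: N:empty,E:wait,S:empty,W:wait | queues: N=0 E=1 S=0 W=2
Step 5 [EW]: N:wait,E:car1-GO,S:wait,W:car3-GO | queues: N=0 E=0 S=0 W=1
Step 6 [EW]: N:wait,E:empty,S:wait,W:car5-GO | queues: N=0 E=0 S=0 W=0
Car 2 crosses at step 1

1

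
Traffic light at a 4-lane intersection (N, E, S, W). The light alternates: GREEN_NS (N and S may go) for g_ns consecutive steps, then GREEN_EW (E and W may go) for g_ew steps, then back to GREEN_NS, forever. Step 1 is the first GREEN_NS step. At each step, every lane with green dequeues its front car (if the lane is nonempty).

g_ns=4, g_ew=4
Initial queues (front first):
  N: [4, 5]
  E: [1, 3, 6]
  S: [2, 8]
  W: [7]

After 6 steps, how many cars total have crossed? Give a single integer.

Step 1 [NS]: N:car4-GO,E:wait,S:car2-GO,W:wait | queues: N=1 E=3 S=1 W=1
Step 2 [NS]: N:car5-GO,E:wait,S:car8-GO,W:wait | queues: N=0 E=3 S=0 W=1
Step 3 [NS]: N:empty,E:wait,S:empty,W:wait | queues: N=0 E=3 S=0 W=1
Step 4 [NS]: N:empty,E:wait,S:empty,W:wait | queues: N=0 E=3 S=0 W=1
Step 5 [EW]: N:wait,E:car1-GO,S:wait,W:car7-GO | queues: N=0 E=2 S=0 W=0
Step 6 [EW]: N:wait,E:car3-GO,S:wait,W:empty | queues: N=0 E=1 S=0 W=0
Cars crossed by step 6: 7

Answer: 7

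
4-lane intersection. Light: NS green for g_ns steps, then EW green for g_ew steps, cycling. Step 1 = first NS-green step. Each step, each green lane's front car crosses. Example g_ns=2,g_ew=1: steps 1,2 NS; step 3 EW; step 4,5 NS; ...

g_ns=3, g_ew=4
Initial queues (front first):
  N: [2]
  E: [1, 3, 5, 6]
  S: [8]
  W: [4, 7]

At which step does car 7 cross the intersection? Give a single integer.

Step 1 [NS]: N:car2-GO,E:wait,S:car8-GO,W:wait | queues: N=0 E=4 S=0 W=2
Step 2 [NS]: N:empty,E:wait,S:empty,W:wait | queues: N=0 E=4 S=0 W=2
Step 3 [NS]: N:empty,E:wait,S:empty,W:wait | queues: N=0 E=4 S=0 W=2
Step 4 [EW]: N:wait,E:car1-GO,S:wait,W:car4-GO | queues: N=0 E=3 S=0 W=1
Step 5 [EW]: N:wait,E:car3-GO,S:wait,W:car7-GO | queues: N=0 E=2 S=0 W=0
Step 6 [EW]: N:wait,E:car5-GO,S:wait,W:empty | queues: N=0 E=1 S=0 W=0
Step 7 [EW]: N:wait,E:car6-GO,S:wait,W:empty | queues: N=0 E=0 S=0 W=0
Car 7 crosses at step 5

5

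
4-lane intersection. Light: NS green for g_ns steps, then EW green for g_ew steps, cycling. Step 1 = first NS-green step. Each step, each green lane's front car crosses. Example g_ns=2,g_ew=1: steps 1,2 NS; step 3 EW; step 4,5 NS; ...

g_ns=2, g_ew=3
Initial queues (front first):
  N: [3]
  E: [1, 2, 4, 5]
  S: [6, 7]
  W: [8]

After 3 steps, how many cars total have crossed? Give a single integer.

Step 1 [NS]: N:car3-GO,E:wait,S:car6-GO,W:wait | queues: N=0 E=4 S=1 W=1
Step 2 [NS]: N:empty,E:wait,S:car7-GO,W:wait | queues: N=0 E=4 S=0 W=1
Step 3 [EW]: N:wait,E:car1-GO,S:wait,W:car8-GO | queues: N=0 E=3 S=0 W=0
Cars crossed by step 3: 5

Answer: 5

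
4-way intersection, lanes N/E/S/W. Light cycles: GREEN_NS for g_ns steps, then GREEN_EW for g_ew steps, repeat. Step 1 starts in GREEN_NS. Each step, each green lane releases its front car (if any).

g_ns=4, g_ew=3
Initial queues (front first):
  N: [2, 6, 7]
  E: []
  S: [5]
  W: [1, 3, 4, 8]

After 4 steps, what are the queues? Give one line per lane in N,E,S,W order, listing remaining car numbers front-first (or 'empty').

Step 1 [NS]: N:car2-GO,E:wait,S:car5-GO,W:wait | queues: N=2 E=0 S=0 W=4
Step 2 [NS]: N:car6-GO,E:wait,S:empty,W:wait | queues: N=1 E=0 S=0 W=4
Step 3 [NS]: N:car7-GO,E:wait,S:empty,W:wait | queues: N=0 E=0 S=0 W=4
Step 4 [NS]: N:empty,E:wait,S:empty,W:wait | queues: N=0 E=0 S=0 W=4

N: empty
E: empty
S: empty
W: 1 3 4 8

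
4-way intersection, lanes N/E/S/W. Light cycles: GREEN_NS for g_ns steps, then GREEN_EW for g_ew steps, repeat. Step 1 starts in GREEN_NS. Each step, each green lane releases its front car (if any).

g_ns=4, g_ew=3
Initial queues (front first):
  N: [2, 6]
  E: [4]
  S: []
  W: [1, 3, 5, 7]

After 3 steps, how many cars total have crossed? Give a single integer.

Answer: 2

Derivation:
Step 1 [NS]: N:car2-GO,E:wait,S:empty,W:wait | queues: N=1 E=1 S=0 W=4
Step 2 [NS]: N:car6-GO,E:wait,S:empty,W:wait | queues: N=0 E=1 S=0 W=4
Step 3 [NS]: N:empty,E:wait,S:empty,W:wait | queues: N=0 E=1 S=0 W=4
Cars crossed by step 3: 2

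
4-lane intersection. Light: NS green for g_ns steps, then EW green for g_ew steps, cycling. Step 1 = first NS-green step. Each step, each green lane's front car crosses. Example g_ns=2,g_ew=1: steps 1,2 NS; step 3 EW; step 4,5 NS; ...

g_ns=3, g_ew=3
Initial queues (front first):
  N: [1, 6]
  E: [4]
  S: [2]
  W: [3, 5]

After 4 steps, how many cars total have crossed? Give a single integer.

Step 1 [NS]: N:car1-GO,E:wait,S:car2-GO,W:wait | queues: N=1 E=1 S=0 W=2
Step 2 [NS]: N:car6-GO,E:wait,S:empty,W:wait | queues: N=0 E=1 S=0 W=2
Step 3 [NS]: N:empty,E:wait,S:empty,W:wait | queues: N=0 E=1 S=0 W=2
Step 4 [EW]: N:wait,E:car4-GO,S:wait,W:car3-GO | queues: N=0 E=0 S=0 W=1
Cars crossed by step 4: 5

Answer: 5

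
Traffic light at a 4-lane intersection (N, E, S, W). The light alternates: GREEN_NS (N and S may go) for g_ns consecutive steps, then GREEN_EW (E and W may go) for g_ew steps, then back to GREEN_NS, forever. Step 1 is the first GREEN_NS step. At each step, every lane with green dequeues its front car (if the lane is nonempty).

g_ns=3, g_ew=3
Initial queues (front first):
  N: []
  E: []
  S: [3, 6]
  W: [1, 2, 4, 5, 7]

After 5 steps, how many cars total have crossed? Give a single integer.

Step 1 [NS]: N:empty,E:wait,S:car3-GO,W:wait | queues: N=0 E=0 S=1 W=5
Step 2 [NS]: N:empty,E:wait,S:car6-GO,W:wait | queues: N=0 E=0 S=0 W=5
Step 3 [NS]: N:empty,E:wait,S:empty,W:wait | queues: N=0 E=0 S=0 W=5
Step 4 [EW]: N:wait,E:empty,S:wait,W:car1-GO | queues: N=0 E=0 S=0 W=4
Step 5 [EW]: N:wait,E:empty,S:wait,W:car2-GO | queues: N=0 E=0 S=0 W=3
Cars crossed by step 5: 4

Answer: 4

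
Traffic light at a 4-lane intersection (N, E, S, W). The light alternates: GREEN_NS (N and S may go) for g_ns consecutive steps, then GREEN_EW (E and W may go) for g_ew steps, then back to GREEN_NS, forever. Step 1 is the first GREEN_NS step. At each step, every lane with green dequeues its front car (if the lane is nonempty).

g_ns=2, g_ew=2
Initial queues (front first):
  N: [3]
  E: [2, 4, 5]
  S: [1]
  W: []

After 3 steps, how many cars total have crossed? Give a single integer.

Step 1 [NS]: N:car3-GO,E:wait,S:car1-GO,W:wait | queues: N=0 E=3 S=0 W=0
Step 2 [NS]: N:empty,E:wait,S:empty,W:wait | queues: N=0 E=3 S=0 W=0
Step 3 [EW]: N:wait,E:car2-GO,S:wait,W:empty | queues: N=0 E=2 S=0 W=0
Cars crossed by step 3: 3

Answer: 3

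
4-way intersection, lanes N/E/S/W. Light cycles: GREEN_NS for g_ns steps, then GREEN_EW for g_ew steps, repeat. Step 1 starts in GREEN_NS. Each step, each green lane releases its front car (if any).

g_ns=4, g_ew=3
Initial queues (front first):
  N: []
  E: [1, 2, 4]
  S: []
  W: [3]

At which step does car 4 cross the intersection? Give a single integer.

Step 1 [NS]: N:empty,E:wait,S:empty,W:wait | queues: N=0 E=3 S=0 W=1
Step 2 [NS]: N:empty,E:wait,S:empty,W:wait | queues: N=0 E=3 S=0 W=1
Step 3 [NS]: N:empty,E:wait,S:empty,W:wait | queues: N=0 E=3 S=0 W=1
Step 4 [NS]: N:empty,E:wait,S:empty,W:wait | queues: N=0 E=3 S=0 W=1
Step 5 [EW]: N:wait,E:car1-GO,S:wait,W:car3-GO | queues: N=0 E=2 S=0 W=0
Step 6 [EW]: N:wait,E:car2-GO,S:wait,W:empty | queues: N=0 E=1 S=0 W=0
Step 7 [EW]: N:wait,E:car4-GO,S:wait,W:empty | queues: N=0 E=0 S=0 W=0
Car 4 crosses at step 7

7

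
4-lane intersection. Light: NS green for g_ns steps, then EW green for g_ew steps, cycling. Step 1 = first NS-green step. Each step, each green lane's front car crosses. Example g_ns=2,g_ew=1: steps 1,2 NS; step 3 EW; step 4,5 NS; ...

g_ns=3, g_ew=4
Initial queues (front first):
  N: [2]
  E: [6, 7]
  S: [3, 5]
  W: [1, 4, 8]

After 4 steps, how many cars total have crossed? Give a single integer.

Answer: 5

Derivation:
Step 1 [NS]: N:car2-GO,E:wait,S:car3-GO,W:wait | queues: N=0 E=2 S=1 W=3
Step 2 [NS]: N:empty,E:wait,S:car5-GO,W:wait | queues: N=0 E=2 S=0 W=3
Step 3 [NS]: N:empty,E:wait,S:empty,W:wait | queues: N=0 E=2 S=0 W=3
Step 4 [EW]: N:wait,E:car6-GO,S:wait,W:car1-GO | queues: N=0 E=1 S=0 W=2
Cars crossed by step 4: 5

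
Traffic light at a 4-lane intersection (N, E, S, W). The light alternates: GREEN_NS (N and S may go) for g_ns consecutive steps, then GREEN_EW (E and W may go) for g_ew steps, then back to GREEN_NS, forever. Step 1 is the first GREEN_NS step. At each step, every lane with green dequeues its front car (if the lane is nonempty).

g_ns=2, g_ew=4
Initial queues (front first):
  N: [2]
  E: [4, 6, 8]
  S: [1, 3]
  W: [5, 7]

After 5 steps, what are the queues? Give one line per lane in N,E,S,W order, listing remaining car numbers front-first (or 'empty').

Step 1 [NS]: N:car2-GO,E:wait,S:car1-GO,W:wait | queues: N=0 E=3 S=1 W=2
Step 2 [NS]: N:empty,E:wait,S:car3-GO,W:wait | queues: N=0 E=3 S=0 W=2
Step 3 [EW]: N:wait,E:car4-GO,S:wait,W:car5-GO | queues: N=0 E=2 S=0 W=1
Step 4 [EW]: N:wait,E:car6-GO,S:wait,W:car7-GO | queues: N=0 E=1 S=0 W=0
Step 5 [EW]: N:wait,E:car8-GO,S:wait,W:empty | queues: N=0 E=0 S=0 W=0

N: empty
E: empty
S: empty
W: empty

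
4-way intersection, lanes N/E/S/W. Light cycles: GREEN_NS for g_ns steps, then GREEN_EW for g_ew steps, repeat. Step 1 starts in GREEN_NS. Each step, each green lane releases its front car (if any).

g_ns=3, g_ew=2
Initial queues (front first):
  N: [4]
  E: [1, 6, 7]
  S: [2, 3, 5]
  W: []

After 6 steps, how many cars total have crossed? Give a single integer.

Answer: 6

Derivation:
Step 1 [NS]: N:car4-GO,E:wait,S:car2-GO,W:wait | queues: N=0 E=3 S=2 W=0
Step 2 [NS]: N:empty,E:wait,S:car3-GO,W:wait | queues: N=0 E=3 S=1 W=0
Step 3 [NS]: N:empty,E:wait,S:car5-GO,W:wait | queues: N=0 E=3 S=0 W=0
Step 4 [EW]: N:wait,E:car1-GO,S:wait,W:empty | queues: N=0 E=2 S=0 W=0
Step 5 [EW]: N:wait,E:car6-GO,S:wait,W:empty | queues: N=0 E=1 S=0 W=0
Step 6 [NS]: N:empty,E:wait,S:empty,W:wait | queues: N=0 E=1 S=0 W=0
Cars crossed by step 6: 6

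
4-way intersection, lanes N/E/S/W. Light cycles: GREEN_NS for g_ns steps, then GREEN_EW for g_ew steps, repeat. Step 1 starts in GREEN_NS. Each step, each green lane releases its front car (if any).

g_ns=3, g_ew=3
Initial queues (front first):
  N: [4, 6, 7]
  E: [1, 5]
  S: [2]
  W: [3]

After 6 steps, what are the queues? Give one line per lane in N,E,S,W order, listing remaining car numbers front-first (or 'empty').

Step 1 [NS]: N:car4-GO,E:wait,S:car2-GO,W:wait | queues: N=2 E=2 S=0 W=1
Step 2 [NS]: N:car6-GO,E:wait,S:empty,W:wait | queues: N=1 E=2 S=0 W=1
Step 3 [NS]: N:car7-GO,E:wait,S:empty,W:wait | queues: N=0 E=2 S=0 W=1
Step 4 [EW]: N:wait,E:car1-GO,S:wait,W:car3-GO | queues: N=0 E=1 S=0 W=0
Step 5 [EW]: N:wait,E:car5-GO,S:wait,W:empty | queues: N=0 E=0 S=0 W=0

N: empty
E: empty
S: empty
W: empty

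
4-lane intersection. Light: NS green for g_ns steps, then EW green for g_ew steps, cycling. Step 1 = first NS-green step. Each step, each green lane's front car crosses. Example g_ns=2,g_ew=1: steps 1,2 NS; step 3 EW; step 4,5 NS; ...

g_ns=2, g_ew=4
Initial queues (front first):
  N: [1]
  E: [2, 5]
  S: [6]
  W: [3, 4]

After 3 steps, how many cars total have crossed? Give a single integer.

Step 1 [NS]: N:car1-GO,E:wait,S:car6-GO,W:wait | queues: N=0 E=2 S=0 W=2
Step 2 [NS]: N:empty,E:wait,S:empty,W:wait | queues: N=0 E=2 S=0 W=2
Step 3 [EW]: N:wait,E:car2-GO,S:wait,W:car3-GO | queues: N=0 E=1 S=0 W=1
Cars crossed by step 3: 4

Answer: 4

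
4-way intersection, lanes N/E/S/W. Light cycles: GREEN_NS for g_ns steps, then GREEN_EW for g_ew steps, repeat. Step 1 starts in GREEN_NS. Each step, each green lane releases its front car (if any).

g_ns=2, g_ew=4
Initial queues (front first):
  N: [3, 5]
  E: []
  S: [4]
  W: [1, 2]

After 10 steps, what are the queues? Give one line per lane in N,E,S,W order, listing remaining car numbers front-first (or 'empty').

Step 1 [NS]: N:car3-GO,E:wait,S:car4-GO,W:wait | queues: N=1 E=0 S=0 W=2
Step 2 [NS]: N:car5-GO,E:wait,S:empty,W:wait | queues: N=0 E=0 S=0 W=2
Step 3 [EW]: N:wait,E:empty,S:wait,W:car1-GO | queues: N=0 E=0 S=0 W=1
Step 4 [EW]: N:wait,E:empty,S:wait,W:car2-GO | queues: N=0 E=0 S=0 W=0

N: empty
E: empty
S: empty
W: empty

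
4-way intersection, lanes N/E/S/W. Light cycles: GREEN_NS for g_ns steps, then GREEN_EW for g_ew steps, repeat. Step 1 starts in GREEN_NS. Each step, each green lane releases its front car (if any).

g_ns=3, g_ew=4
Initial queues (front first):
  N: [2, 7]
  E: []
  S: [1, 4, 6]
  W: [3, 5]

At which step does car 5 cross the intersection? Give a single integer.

Step 1 [NS]: N:car2-GO,E:wait,S:car1-GO,W:wait | queues: N=1 E=0 S=2 W=2
Step 2 [NS]: N:car7-GO,E:wait,S:car4-GO,W:wait | queues: N=0 E=0 S=1 W=2
Step 3 [NS]: N:empty,E:wait,S:car6-GO,W:wait | queues: N=0 E=0 S=0 W=2
Step 4 [EW]: N:wait,E:empty,S:wait,W:car3-GO | queues: N=0 E=0 S=0 W=1
Step 5 [EW]: N:wait,E:empty,S:wait,W:car5-GO | queues: N=0 E=0 S=0 W=0
Car 5 crosses at step 5

5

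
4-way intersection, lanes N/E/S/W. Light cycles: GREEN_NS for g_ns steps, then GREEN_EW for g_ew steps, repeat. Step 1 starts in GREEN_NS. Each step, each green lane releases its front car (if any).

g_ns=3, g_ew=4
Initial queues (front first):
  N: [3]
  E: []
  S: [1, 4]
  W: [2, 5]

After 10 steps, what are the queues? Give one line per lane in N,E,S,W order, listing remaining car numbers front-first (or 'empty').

Step 1 [NS]: N:car3-GO,E:wait,S:car1-GO,W:wait | queues: N=0 E=0 S=1 W=2
Step 2 [NS]: N:empty,E:wait,S:car4-GO,W:wait | queues: N=0 E=0 S=0 W=2
Step 3 [NS]: N:empty,E:wait,S:empty,W:wait | queues: N=0 E=0 S=0 W=2
Step 4 [EW]: N:wait,E:empty,S:wait,W:car2-GO | queues: N=0 E=0 S=0 W=1
Step 5 [EW]: N:wait,E:empty,S:wait,W:car5-GO | queues: N=0 E=0 S=0 W=0

N: empty
E: empty
S: empty
W: empty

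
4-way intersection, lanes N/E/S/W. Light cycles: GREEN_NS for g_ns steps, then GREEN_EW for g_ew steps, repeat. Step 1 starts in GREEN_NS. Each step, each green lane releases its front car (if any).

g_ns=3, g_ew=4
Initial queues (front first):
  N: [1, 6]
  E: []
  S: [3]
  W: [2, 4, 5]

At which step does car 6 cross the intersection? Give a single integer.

Step 1 [NS]: N:car1-GO,E:wait,S:car3-GO,W:wait | queues: N=1 E=0 S=0 W=3
Step 2 [NS]: N:car6-GO,E:wait,S:empty,W:wait | queues: N=0 E=0 S=0 W=3
Step 3 [NS]: N:empty,E:wait,S:empty,W:wait | queues: N=0 E=0 S=0 W=3
Step 4 [EW]: N:wait,E:empty,S:wait,W:car2-GO | queues: N=0 E=0 S=0 W=2
Step 5 [EW]: N:wait,E:empty,S:wait,W:car4-GO | queues: N=0 E=0 S=0 W=1
Step 6 [EW]: N:wait,E:empty,S:wait,W:car5-GO | queues: N=0 E=0 S=0 W=0
Car 6 crosses at step 2

2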